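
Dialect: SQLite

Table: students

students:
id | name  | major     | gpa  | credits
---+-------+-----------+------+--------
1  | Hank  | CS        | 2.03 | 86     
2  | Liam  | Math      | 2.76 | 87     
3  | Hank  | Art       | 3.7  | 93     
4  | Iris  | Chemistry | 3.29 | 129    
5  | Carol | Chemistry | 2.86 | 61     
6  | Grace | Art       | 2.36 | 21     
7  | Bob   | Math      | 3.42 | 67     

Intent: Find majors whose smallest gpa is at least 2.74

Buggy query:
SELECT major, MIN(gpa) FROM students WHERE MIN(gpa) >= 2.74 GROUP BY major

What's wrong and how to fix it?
Bug: Aggregates like MIN are computed per group after WHERE runs

Fix: Replace WHERE with HAVING after the GROUP BY

Corrected query:
SELECT major, MIN(gpa) FROM students GROUP BY major HAVING MIN(gpa) >= 2.74

Result:
major     | MIN(gpa)
----------+---------
Chemistry | 2.86    
Math      | 2.76    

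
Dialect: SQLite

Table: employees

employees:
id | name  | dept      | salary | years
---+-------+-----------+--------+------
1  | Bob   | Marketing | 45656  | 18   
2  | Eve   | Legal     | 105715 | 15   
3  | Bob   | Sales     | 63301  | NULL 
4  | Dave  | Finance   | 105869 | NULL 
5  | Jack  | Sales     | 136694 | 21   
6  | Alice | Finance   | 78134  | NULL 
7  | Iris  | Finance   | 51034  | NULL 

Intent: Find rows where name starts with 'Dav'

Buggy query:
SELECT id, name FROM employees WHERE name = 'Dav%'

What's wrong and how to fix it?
Bug: Wildcards only work with LIKE; '=' treats '%' as a literal character

Fix: Replace '=' with LIKE so 'Dav%' is treated as a pattern

Corrected query:
SELECT id, name FROM employees WHERE name LIKE 'Dav%'

Result:
id | name
---+-----
4  | Dave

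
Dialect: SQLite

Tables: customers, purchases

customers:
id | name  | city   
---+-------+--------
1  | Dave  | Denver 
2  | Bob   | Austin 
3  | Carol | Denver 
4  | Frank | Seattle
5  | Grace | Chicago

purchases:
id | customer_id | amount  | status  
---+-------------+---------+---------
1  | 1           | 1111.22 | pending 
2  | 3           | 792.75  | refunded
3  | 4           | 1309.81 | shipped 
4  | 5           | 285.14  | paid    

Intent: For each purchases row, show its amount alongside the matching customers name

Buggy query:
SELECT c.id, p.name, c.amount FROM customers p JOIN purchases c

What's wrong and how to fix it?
Bug: Missing join condition: each purchases row is matched to all customers rows instead of just its own

Fix: Specify the join condition linking the foreign key to the parent id

Corrected query:
SELECT c.id, p.name, c.amount FROM customers p JOIN purchases c ON c.customer_id = p.id

Result:
id | name  | amount 
---+-------+--------
1  | Dave  | 1111.22
2  | Carol | 792.75 
3  | Frank | 1309.81
4  | Grace | 285.14 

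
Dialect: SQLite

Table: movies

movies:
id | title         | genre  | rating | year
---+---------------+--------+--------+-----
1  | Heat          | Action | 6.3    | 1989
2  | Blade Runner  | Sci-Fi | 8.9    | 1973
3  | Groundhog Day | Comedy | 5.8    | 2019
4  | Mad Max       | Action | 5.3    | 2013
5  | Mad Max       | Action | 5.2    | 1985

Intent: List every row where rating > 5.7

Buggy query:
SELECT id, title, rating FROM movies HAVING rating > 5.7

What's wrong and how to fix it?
Bug: HAVING filters the output of aggregation, but this query has no GROUP BY and no aggregate functions, so SQLite rejects it (HAVING clause on a non-aggregate query); the condition here is per row

Fix: Use WHERE for row-level filtering

Corrected query:
SELECT id, title, rating FROM movies WHERE rating > 5.7

Result:
id | title         | rating
---+---------------+-------
1  | Heat          | 6.3   
2  | Blade Runner  | 8.9   
3  | Groundhog Day | 5.8   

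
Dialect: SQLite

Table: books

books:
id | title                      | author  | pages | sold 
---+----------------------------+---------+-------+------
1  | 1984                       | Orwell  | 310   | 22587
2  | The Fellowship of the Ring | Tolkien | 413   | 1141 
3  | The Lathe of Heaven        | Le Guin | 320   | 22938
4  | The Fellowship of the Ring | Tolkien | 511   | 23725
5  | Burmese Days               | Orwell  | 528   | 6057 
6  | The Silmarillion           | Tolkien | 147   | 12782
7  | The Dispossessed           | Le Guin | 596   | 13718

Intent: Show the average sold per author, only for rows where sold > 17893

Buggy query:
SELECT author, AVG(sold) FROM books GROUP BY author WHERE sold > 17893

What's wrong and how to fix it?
Bug: WHERE cannot follow GROUP BY

Fix: Move the WHERE clause before GROUP BY

Corrected query:
SELECT author, AVG(sold) FROM books WHERE sold > 17893 GROUP BY author

Result:
author  | AVG(sold)
--------+----------
Le Guin | 22938    
Orwell  | 22587    
Tolkien | 23725    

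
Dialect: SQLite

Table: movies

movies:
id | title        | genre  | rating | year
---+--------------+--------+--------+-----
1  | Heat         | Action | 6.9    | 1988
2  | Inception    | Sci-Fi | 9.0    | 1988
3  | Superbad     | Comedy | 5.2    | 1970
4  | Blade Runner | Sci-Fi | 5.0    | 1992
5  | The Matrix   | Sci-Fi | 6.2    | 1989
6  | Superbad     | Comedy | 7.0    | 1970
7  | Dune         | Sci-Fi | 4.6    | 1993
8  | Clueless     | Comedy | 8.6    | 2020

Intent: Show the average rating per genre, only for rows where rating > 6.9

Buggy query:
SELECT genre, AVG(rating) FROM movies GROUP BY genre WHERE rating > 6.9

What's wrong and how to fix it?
Bug: Row-level WHERE must come before GROUP BY in the clause order

Fix: Move the WHERE clause before GROUP BY

Corrected query:
SELECT genre, AVG(rating) FROM movies WHERE rating > 6.9 GROUP BY genre

Result:
genre  | AVG(rating)
-------+------------
Comedy | 7.8        
Sci-Fi | 9          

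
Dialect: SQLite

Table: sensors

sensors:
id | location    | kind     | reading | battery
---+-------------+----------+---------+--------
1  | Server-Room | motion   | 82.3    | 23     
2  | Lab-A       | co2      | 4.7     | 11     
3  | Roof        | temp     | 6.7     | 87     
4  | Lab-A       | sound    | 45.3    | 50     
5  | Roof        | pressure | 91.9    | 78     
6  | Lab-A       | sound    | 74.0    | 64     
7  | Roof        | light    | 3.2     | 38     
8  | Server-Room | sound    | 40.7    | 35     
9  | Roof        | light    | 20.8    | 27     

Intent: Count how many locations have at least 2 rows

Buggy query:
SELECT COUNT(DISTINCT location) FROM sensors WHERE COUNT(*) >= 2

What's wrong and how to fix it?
Bug: COUNT(*) cannot appear in WHERE; the per-group count doesn't exist yet

Fix: Group first with HAVING COUNT(*) >= 2, then COUNT the resulting groups

Corrected query:
SELECT COUNT(*) FROM (SELECT location FROM sensors GROUP BY location HAVING COUNT(*) >= 2)

Result:
COUNT(*)
--------
3       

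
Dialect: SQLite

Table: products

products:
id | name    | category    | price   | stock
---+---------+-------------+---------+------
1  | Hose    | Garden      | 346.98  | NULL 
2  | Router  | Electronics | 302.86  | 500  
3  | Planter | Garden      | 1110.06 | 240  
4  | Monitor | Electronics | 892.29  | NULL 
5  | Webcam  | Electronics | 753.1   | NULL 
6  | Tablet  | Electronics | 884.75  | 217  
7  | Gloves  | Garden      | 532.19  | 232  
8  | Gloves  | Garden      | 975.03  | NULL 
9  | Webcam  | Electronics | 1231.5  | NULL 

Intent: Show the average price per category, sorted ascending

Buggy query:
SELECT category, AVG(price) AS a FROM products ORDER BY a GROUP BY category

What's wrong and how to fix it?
Bug: ORDER BY appears before GROUP BY; SQL clause order requires GROUP BY first

Fix: Reorder: SELECT … FROM … GROUP BY … ORDER BY …

Corrected query:
SELECT category, AVG(price) AS a FROM products GROUP BY category ORDER BY a

Result:
category    | a      
------------+--------
Garden      | 741.065
Electronics | 812.9  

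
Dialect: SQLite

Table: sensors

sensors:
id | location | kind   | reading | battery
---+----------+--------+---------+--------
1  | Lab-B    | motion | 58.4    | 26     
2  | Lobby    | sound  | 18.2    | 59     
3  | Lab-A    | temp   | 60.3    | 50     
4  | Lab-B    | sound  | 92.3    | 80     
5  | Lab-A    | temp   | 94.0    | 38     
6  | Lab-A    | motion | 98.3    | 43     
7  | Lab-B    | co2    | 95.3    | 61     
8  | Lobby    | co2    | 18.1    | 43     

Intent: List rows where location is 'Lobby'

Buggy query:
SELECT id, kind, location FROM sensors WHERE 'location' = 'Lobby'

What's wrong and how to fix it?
Bug: 'location' in single quotes is a string literal, not the column; the comparison is literal-vs-literal and never true

Fix: Remove the quotes around the column name (or use double quotes for an identifier)

Corrected query:
SELECT id, kind, location FROM sensors WHERE location = 'Lobby'

Result:
id | kind  | location
---+-------+---------
2  | sound | Lobby   
8  | co2   | Lobby   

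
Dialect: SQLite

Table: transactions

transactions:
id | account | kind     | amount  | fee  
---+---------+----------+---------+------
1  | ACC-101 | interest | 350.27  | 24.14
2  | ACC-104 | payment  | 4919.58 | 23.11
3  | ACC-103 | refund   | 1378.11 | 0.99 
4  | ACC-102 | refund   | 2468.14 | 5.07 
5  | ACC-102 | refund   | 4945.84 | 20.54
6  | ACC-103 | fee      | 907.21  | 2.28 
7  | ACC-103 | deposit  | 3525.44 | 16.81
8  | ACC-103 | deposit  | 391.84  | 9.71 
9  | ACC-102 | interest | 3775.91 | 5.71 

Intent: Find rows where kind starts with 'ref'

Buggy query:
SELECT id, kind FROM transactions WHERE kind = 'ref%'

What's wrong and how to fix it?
Bug: Wildcards only work with LIKE; '=' treats '%' as a literal character

Fix: Replace '=' with LIKE so 'ref%' is treated as a pattern

Corrected query:
SELECT id, kind FROM transactions WHERE kind LIKE 'ref%'

Result:
id | kind  
---+-------
3  | refund
4  | refund
5  | refund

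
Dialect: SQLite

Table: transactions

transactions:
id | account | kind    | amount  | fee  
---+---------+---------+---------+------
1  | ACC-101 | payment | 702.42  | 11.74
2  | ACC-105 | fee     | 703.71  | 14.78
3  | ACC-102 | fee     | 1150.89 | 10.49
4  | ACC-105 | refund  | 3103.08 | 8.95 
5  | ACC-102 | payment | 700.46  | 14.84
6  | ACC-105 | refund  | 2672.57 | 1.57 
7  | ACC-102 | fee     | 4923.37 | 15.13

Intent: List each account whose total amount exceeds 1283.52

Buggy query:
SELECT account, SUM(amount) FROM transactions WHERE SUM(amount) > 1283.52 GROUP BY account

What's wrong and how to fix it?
Bug: SUM(amount) is an aggregate, but WHERE filters rows before aggregation

Fix: Move the aggregate condition to a HAVING clause

Corrected query:
SELECT account, SUM(amount) FROM transactions GROUP BY account HAVING SUM(amount) > 1283.52

Result:
account | SUM(amount)
--------+------------
ACC-102 | 6774.72    
ACC-105 | 6479.36    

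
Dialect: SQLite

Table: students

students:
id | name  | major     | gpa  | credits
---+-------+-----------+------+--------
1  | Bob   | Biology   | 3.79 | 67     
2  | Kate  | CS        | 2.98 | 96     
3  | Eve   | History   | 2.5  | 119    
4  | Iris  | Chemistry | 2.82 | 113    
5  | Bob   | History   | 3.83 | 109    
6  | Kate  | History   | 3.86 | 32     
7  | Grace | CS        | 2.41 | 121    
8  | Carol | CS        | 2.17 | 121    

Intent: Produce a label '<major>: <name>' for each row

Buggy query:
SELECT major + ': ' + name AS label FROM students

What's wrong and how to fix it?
Bug: SQLite uses || for string concatenation; + coerces text to numbers (yielding 0)

Fix: Replace + with || to concatenate text

Corrected query:
SELECT major || ': ' || name AS label FROM students

Result:
label          
---------------
Biology: Bob   
CS: Kate       
History: Eve   
Chemistry: Iris
History: Bob   
History: Kate  
CS: Grace      
CS: Carol      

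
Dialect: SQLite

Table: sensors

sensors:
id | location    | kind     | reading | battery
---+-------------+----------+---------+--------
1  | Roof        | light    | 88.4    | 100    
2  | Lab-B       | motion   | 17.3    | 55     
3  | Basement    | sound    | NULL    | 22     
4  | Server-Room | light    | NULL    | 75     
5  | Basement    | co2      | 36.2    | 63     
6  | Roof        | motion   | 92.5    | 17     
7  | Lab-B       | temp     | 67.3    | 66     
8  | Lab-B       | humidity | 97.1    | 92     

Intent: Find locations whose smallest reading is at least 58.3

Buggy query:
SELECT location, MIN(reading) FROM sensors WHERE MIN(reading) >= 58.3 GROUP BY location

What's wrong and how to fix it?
Bug: MIN() in WHERE is a misuse of aggregate

Fix: Use HAVING for the per-group MIN condition

Corrected query:
SELECT location, MIN(reading) FROM sensors GROUP BY location HAVING MIN(reading) >= 58.3

Result:
location | MIN(reading)
---------+-------------
Roof     | 88.4        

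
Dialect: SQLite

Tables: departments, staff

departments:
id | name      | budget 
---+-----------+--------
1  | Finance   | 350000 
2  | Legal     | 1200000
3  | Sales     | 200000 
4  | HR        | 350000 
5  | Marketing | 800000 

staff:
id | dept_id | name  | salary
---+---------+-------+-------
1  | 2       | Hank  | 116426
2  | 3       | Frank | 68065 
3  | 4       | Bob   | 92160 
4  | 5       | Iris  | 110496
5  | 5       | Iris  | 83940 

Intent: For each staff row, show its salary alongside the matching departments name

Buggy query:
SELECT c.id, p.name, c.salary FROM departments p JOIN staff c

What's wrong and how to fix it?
Bug: Missing join condition: each staff row is matched to all departments rows instead of just its own

Fix: Add ON c.dept_id = p.id to the JOIN

Corrected query:
SELECT c.id, p.name, c.salary FROM departments p JOIN staff c ON c.dept_id = p.id

Result:
id | name      | salary
---+-----------+-------
1  | Legal     | 116426
2  | Sales     | 68065 
3  | HR        | 92160 
4  | Marketing | 110496
5  | Marketing | 83940 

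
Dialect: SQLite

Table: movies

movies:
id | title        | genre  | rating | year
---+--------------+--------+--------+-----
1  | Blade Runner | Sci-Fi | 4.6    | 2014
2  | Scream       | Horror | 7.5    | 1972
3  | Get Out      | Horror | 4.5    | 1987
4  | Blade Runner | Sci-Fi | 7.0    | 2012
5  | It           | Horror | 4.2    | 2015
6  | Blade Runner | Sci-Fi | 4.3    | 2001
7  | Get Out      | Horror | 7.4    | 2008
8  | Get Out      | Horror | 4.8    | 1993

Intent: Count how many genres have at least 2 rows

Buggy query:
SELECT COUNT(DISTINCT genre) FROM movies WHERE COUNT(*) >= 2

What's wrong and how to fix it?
Bug: WHERE filters individual rows, not groups, so a group-level COUNT is invalid there

Fix: Use a subquery that GROUPs and filters with HAVING, then count its rows

Corrected query:
SELECT COUNT(*) FROM (SELECT genre FROM movies GROUP BY genre HAVING COUNT(*) >= 2)

Result:
COUNT(*)
--------
2       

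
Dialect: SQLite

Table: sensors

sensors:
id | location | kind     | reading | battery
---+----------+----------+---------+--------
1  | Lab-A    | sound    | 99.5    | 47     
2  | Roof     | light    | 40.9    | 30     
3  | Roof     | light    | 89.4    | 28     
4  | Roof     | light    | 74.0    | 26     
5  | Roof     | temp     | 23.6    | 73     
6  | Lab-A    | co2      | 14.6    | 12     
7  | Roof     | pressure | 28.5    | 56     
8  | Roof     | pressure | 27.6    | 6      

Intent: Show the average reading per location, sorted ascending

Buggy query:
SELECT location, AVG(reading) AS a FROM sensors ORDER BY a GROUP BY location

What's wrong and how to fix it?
Bug: GROUP BY must precede ORDER BY

Fix: Move ORDER BY to the end, after GROUP BY

Corrected query:
SELECT location, AVG(reading) AS a FROM sensors GROUP BY location ORDER BY a

Result:
location | a        
---------+----------
Roof     | 47.333333
Lab-A    | 57.05    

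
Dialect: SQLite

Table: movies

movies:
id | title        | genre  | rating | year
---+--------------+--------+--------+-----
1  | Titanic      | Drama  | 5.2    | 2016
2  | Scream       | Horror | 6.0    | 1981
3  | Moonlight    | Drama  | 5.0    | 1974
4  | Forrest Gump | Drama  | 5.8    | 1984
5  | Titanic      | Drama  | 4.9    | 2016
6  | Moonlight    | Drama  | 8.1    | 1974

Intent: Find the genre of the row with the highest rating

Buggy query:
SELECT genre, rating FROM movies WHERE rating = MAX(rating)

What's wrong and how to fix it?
Bug: WHERE is evaluated per row; an aggregate over the whole table isn't defined there

Fix: Use a subquery: WHERE rating = (SELECT MAX(rating) FROM movies)

Corrected query:
SELECT genre, rating FROM movies WHERE rating = (SELECT MAX(rating) FROM movies)

Result:
genre | rating
------+-------
Drama | 8.1   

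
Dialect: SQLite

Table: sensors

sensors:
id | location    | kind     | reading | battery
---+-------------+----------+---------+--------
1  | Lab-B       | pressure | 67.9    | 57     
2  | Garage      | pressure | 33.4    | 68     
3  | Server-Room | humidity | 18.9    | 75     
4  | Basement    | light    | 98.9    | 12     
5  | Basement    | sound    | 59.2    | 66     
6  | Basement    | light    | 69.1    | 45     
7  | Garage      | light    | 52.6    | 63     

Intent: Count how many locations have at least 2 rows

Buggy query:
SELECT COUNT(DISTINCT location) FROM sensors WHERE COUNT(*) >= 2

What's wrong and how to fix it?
Bug: WHERE filters individual rows, not groups, so a group-level COUNT is invalid there

Fix: Group first with HAVING COUNT(*) >= 2, then COUNT the resulting groups

Corrected query:
SELECT COUNT(*) FROM (SELECT location FROM sensors GROUP BY location HAVING COUNT(*) >= 2)

Result:
COUNT(*)
--------
2       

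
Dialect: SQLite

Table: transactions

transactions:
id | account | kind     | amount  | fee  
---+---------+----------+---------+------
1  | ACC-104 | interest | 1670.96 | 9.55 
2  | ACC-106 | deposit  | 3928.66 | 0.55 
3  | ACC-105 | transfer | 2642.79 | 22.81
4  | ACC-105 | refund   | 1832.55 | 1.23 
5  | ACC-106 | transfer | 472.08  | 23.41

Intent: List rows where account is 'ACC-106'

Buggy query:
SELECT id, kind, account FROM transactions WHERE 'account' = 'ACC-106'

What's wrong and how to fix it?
Bug: 'account' in single quotes is a string literal, not the column; the comparison is literal-vs-literal and never true

Fix: Reference the column as account without single quotes

Corrected query:
SELECT id, kind, account FROM transactions WHERE account = 'ACC-106'

Result:
id | kind     | account
---+----------+--------
2  | deposit  | ACC-106
5  | transfer | ACC-106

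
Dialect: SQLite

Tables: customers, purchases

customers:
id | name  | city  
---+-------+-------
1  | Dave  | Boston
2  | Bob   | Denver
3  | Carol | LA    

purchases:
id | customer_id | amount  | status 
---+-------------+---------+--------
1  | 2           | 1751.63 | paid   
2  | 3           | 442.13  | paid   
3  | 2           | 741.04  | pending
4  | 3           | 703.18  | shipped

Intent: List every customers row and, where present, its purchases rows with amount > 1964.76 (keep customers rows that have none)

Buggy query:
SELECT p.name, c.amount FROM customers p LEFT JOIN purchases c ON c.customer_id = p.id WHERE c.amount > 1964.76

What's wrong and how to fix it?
Bug: Filtering c.amount in WHERE discards the NULL rows produced by LEFT JOIN, turning it into an inner join

Fix: Put 'c.amount > 1964.76' in the JOIN's ON clause instead of WHERE

Corrected query:
SELECT p.name, c.amount FROM customers p LEFT JOIN purchases c ON c.customer_id = p.id AND c.amount > 1964.76

Result:
name  | amount
------+-------
Dave  | NULL  
Bob   | NULL  
Carol | NULL  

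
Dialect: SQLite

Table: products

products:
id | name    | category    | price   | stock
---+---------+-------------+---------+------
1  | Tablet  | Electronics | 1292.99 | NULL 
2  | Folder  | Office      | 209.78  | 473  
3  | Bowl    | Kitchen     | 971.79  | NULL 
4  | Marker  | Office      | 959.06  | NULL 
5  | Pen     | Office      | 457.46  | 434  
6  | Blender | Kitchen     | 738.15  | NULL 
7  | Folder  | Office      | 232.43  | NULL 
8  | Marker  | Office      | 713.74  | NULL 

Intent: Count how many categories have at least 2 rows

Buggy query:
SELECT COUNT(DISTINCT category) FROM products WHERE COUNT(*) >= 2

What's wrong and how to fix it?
Bug: WHERE filters individual rows, not groups, so a group-level COUNT is invalid there

Fix: Group first with HAVING COUNT(*) >= 2, then COUNT the resulting groups

Corrected query:
SELECT COUNT(*) FROM (SELECT category FROM products GROUP BY category HAVING COUNT(*) >= 2)

Result:
COUNT(*)
--------
2       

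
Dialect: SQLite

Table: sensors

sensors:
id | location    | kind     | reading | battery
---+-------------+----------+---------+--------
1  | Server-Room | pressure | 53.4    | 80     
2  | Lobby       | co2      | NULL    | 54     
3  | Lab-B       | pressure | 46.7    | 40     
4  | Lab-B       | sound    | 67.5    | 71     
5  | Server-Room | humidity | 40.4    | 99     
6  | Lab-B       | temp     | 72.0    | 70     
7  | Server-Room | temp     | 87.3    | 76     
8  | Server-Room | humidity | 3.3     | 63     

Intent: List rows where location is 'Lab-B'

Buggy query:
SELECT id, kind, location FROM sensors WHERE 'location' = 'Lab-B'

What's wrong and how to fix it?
Bug: Single quotes denote string literals in SQL; the column name is being compared as a constant string

Fix: Remove the quotes around the column name (or use double quotes for an identifier)

Corrected query:
SELECT id, kind, location FROM sensors WHERE location = 'Lab-B'

Result:
id | kind     | location
---+----------+---------
3  | pressure | Lab-B   
4  | sound    | Lab-B   
6  | temp     | Lab-B   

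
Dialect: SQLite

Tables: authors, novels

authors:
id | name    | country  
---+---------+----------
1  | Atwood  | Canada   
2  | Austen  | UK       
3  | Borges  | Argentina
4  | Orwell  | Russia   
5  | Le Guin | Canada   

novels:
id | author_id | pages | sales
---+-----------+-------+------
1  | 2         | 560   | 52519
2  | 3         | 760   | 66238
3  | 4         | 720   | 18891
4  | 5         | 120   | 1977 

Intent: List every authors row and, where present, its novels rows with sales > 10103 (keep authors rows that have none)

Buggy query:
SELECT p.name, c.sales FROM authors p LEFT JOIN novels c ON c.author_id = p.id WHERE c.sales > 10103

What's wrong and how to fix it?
Bug: A WHERE condition on the right-hand table after LEFT JOIN drops unmatched parents

Fix: Move the right-table condition into the ON clause so unmatched parents are kept

Corrected query:
SELECT p.name, c.sales FROM authors p LEFT JOIN novels c ON c.author_id = p.id AND c.sales > 10103

Result:
name    | sales
--------+------
Atwood  | NULL 
Austen  | 52519
Borges  | 66238
Orwell  | 18891
Le Guin | NULL 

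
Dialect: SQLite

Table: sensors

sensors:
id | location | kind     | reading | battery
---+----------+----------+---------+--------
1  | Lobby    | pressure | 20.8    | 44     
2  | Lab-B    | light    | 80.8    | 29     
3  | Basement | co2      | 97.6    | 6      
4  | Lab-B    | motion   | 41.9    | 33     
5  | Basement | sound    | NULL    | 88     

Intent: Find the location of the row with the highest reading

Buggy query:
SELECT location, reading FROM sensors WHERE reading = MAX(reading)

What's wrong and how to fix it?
Bug: MAX(reading) is an aggregate and cannot be used directly in WHERE

Fix: Wrap MAX in a scalar subquery so WHERE compares against a single value

Corrected query:
SELECT location, reading FROM sensors WHERE reading = (SELECT MAX(reading) FROM sensors)

Result:
location | reading
---------+--------
Basement | 97.6   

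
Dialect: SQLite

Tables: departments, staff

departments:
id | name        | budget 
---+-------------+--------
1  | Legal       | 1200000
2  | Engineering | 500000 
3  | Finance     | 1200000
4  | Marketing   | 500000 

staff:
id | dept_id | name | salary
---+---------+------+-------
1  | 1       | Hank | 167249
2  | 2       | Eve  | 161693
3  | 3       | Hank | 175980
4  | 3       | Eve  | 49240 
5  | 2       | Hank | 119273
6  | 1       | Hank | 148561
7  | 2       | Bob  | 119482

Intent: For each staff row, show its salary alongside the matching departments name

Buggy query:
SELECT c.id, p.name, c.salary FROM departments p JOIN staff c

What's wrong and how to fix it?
Bug: Missing join condition: each staff row is matched to all departments rows instead of just its own

Fix: Specify the join condition linking the foreign key to the parent id

Corrected query:
SELECT c.id, p.name, c.salary FROM departments p JOIN staff c ON c.dept_id = p.id

Result:
id | name        | salary
---+-------------+-------
1  | Legal       | 167249
2  | Engineering | 161693
3  | Finance     | 175980
4  | Finance     | 49240 
5  | Engineering | 119273
6  | Legal       | 148561
7  | Engineering | 119482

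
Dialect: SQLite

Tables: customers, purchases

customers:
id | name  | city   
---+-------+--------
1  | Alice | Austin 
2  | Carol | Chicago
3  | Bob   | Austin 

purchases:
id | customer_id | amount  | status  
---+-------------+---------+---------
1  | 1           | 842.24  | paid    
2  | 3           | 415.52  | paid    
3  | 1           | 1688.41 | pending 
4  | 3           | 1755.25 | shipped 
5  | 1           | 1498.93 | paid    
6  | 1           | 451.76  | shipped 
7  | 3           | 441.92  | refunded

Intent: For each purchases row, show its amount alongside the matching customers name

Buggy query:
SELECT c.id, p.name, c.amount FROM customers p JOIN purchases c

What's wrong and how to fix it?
Bug: JOIN with no ON clause produces a cartesian product; every purchases row pairs with every customers row

Fix: Add ON c.customer_id = p.id to the JOIN

Corrected query:
SELECT c.id, p.name, c.amount FROM customers p JOIN purchases c ON c.customer_id = p.id

Result:
id | name  | amount 
---+-------+--------
1  | Alice | 842.24 
2  | Bob   | 415.52 
3  | Alice | 1688.41
4  | Bob   | 1755.25
5  | Alice | 1498.93
6  | Alice | 451.76 
7  | Bob   | 441.92 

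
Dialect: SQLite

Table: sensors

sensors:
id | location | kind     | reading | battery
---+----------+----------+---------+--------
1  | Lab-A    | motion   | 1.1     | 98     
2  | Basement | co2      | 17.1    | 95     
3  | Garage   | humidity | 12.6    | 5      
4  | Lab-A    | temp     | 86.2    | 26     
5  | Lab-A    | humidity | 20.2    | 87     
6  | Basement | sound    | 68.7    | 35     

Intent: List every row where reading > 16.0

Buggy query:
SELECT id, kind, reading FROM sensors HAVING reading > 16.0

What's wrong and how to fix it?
Bug: HAVING filters the output of aggregation, but this query has no GROUP BY and no aggregate functions, so SQLite rejects it (HAVING clause on a non-aggregate query); the condition here is per row

Fix: Replace HAVING with WHERE since the condition applies to individual rows

Corrected query:
SELECT id, kind, reading FROM sensors WHERE reading > 16.0

Result:
id | kind     | reading
---+----------+--------
2  | co2      | 17.1   
4  | temp     | 86.2   
5  | humidity | 20.2   
6  | sound    | 68.7   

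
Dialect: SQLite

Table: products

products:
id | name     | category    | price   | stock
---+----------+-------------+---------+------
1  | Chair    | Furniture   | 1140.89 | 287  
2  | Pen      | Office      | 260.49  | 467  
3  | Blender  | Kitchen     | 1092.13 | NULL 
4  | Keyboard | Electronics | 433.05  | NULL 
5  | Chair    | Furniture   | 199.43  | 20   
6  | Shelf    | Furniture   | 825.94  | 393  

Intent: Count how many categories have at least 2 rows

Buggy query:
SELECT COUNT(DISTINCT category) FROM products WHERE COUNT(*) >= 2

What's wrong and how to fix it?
Bug: COUNT(*) cannot appear in WHERE; the per-group count doesn't exist yet

Fix: Group first with HAVING COUNT(*) >= 2, then COUNT the resulting groups

Corrected query:
SELECT COUNT(*) FROM (SELECT category FROM products GROUP BY category HAVING COUNT(*) >= 2)

Result:
COUNT(*)
--------
1       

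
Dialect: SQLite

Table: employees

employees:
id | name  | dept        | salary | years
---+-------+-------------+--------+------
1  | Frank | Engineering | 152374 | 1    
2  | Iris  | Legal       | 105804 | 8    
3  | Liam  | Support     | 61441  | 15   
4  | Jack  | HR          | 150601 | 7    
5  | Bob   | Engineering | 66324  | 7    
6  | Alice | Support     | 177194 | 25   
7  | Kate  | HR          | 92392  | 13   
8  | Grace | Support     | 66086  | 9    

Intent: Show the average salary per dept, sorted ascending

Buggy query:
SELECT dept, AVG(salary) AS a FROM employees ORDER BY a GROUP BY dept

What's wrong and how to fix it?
Bug: ORDER BY appears before GROUP BY; SQL clause order requires GROUP BY first

Fix: Move ORDER BY to the end, after GROUP BY

Corrected query:
SELECT dept, AVG(salary) AS a FROM employees GROUP BY dept ORDER BY a

Result:
dept        | a            
------------+--------------
Support     | 101573.666667
Legal       | 105804       
Engineering | 109349       
HR          | 121496.5     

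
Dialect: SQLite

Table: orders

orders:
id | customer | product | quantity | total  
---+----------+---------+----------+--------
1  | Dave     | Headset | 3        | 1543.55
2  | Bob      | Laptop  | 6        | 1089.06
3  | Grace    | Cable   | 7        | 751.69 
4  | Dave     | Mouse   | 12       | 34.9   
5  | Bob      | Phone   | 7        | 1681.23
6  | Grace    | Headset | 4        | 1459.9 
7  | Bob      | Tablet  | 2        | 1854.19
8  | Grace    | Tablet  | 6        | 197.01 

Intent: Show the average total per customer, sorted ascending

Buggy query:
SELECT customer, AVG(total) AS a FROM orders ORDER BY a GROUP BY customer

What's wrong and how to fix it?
Bug: GROUP BY must precede ORDER BY

Fix: Move ORDER BY to the end, after GROUP BY

Corrected query:
SELECT customer, AVG(total) AS a FROM orders GROUP BY customer ORDER BY a

Result:
customer | a          
---------+------------
Dave     | 789.225    
Grace    | 802.866667 
Bob      | 1541.493333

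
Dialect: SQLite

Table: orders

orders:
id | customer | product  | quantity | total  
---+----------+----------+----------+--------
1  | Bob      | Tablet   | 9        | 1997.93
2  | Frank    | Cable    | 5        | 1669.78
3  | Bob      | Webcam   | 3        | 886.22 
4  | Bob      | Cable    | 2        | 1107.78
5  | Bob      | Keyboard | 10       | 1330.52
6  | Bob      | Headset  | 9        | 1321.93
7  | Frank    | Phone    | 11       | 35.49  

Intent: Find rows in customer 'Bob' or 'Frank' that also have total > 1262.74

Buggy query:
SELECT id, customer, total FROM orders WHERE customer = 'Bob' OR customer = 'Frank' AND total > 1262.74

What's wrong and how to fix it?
Bug: Without parentheses, AND is evaluated before OR, so the total filter only applies to the 'Frank' branch

Fix: Group the OR with parentheses (or use IN), then AND the threshold

Corrected query:
SELECT id, customer, total FROM orders WHERE (customer = 'Bob' OR customer = 'Frank') AND total > 1262.74

Result:
id | customer | total  
---+----------+--------
1  | Bob      | 1997.93
2  | Frank    | 1669.78
5  | Bob      | 1330.52
6  | Bob      | 1321.93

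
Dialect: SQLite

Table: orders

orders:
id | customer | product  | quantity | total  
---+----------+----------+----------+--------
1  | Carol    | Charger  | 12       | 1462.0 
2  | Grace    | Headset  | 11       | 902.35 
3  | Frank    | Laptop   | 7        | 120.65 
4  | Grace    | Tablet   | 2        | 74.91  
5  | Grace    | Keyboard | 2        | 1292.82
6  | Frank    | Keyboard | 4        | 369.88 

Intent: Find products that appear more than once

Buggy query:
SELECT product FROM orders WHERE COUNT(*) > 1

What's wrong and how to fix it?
Bug: COUNT(*) is an aggregate and cannot be used in WHERE

Fix: GROUP BY product, then filter groups with HAVING COUNT(*) > 1

Corrected query:
SELECT product FROM orders GROUP BY product HAVING COUNT(*) > 1

Result:
product 
--------
Keyboard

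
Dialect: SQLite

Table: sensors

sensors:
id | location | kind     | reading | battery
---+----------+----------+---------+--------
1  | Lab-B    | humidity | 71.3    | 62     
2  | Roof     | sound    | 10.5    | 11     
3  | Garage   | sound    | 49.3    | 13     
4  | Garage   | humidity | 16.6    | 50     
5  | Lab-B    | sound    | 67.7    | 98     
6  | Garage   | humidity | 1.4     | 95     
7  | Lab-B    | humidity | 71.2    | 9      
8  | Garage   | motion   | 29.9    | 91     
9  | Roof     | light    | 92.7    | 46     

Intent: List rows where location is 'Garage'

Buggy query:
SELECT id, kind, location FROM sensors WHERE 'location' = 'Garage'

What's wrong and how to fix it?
Bug: 'location' in single quotes is a string literal, not the column; the comparison is literal-vs-literal and never true

Fix: Reference the column as location without single quotes

Corrected query:
SELECT id, kind, location FROM sensors WHERE location = 'Garage'

Result:
id | kind     | location
---+----------+---------
3  | sound    | Garage  
4  | humidity | Garage  
6  | humidity | Garage  
8  | motion   | Garage  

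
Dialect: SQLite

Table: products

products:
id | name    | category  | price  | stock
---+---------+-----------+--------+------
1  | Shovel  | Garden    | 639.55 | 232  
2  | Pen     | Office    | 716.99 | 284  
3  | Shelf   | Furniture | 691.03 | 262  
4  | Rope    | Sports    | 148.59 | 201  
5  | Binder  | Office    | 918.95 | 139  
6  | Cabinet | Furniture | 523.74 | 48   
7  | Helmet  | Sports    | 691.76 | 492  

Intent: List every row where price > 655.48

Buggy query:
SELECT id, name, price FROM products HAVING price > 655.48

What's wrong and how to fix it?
Bug: HAVING filters the output of aggregation, but this query has no GROUP BY and no aggregate functions, so SQLite rejects it (HAVING clause on a non-aggregate query); the condition here is per row

Fix: Use WHERE for row-level filtering

Corrected query:
SELECT id, name, price FROM products WHERE price > 655.48

Result:
id | name   | price 
---+--------+-------
2  | Pen    | 716.99
3  | Shelf  | 691.03
5  | Binder | 918.95
7  | Helmet | 691.76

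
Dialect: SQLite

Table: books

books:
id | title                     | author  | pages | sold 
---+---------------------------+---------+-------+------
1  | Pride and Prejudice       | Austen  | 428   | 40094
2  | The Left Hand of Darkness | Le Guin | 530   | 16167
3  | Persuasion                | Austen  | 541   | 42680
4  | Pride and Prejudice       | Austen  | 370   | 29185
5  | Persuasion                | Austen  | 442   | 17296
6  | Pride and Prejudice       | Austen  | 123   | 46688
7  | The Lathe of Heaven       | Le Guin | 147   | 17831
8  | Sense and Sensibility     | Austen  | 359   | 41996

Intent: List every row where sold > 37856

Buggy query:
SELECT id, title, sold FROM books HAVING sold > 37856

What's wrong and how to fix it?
Bug: HAVING filters the output of aggregation, but this query has no GROUP BY and no aggregate functions, so SQLite rejects it (HAVING clause on a non-aggregate query); the condition here is per row

Fix: Use WHERE for row-level filtering

Corrected query:
SELECT id, title, sold FROM books WHERE sold > 37856

Result:
id | title                 | sold 
---+-----------------------+------
1  | Pride and Prejudice   | 40094
3  | Persuasion            | 42680
6  | Pride and Prejudice   | 46688
8  | Sense and Sensibility | 41996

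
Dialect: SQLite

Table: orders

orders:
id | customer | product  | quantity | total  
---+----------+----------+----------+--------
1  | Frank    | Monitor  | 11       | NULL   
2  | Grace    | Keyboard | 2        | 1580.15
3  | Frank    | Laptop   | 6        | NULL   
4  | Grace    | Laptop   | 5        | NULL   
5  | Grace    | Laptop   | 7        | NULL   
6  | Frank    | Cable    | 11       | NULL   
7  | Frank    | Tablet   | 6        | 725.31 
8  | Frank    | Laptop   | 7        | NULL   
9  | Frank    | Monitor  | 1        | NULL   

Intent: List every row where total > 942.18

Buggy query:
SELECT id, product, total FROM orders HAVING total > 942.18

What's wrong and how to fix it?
Bug: This is a non-aggregate query (no GROUP BY, no aggregates), so in SQLite the HAVING clause is invalid here; a row-level condition belongs in WHERE

Fix: Replace HAVING with WHERE since the condition applies to individual rows

Corrected query:
SELECT id, product, total FROM orders WHERE total > 942.18

Result:
id | product  | total  
---+----------+--------
2  | Keyboard | 1580.15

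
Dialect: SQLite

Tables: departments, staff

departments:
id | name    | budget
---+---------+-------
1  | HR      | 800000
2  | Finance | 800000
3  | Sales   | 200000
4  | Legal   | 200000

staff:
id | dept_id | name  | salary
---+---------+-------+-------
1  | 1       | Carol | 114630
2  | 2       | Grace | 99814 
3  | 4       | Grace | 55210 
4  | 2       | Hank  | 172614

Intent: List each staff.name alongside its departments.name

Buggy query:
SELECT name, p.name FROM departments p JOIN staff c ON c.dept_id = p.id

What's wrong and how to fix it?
Bug: 'name' exists in both joined tables, so the database can't tell which one is meant

Fix: Qualify the column with its table alias (c.name)

Corrected query:
SELECT c.name, p.name FROM departments p JOIN staff c ON c.dept_id = p.id

Result:
name  | name   
------+--------
Carol | HR     
Grace | Finance
Grace | Legal  
Hank  | Finance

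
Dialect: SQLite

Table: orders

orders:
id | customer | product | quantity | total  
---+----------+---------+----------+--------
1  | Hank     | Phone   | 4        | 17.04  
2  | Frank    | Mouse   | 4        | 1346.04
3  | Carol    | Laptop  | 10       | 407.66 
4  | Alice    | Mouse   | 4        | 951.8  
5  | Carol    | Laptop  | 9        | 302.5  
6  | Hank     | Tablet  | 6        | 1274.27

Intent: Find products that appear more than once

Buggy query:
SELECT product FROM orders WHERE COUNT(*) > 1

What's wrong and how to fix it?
Bug: WHERE can't reference COUNT(*); aggregates are computed after WHERE

Fix: GROUP BY product, then filter groups with HAVING COUNT(*) > 1

Corrected query:
SELECT product FROM orders GROUP BY product HAVING COUNT(*) > 1

Result:
product
-------
Laptop 
Mouse  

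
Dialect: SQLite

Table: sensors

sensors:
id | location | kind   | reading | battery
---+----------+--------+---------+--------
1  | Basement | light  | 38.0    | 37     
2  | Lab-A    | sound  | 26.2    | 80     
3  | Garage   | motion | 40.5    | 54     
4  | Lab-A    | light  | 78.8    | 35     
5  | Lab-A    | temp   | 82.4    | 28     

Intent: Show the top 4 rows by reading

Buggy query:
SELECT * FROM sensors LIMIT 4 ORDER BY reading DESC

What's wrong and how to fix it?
Bug: LIMIT must come after ORDER BY

Fix: Sort with ORDER BY, then apply LIMIT

Corrected query:
SELECT * FROM sensors ORDER BY reading DESC LIMIT 4

Result:
id | location | kind   | reading | battery
---+----------+--------+---------+--------
5  | Lab-A    | temp   | 82.4    | 28     
4  | Lab-A    | light  | 78.8    | 35     
3  | Garage   | motion | 40.5    | 54     
1  | Basement | light  | 38      | 37     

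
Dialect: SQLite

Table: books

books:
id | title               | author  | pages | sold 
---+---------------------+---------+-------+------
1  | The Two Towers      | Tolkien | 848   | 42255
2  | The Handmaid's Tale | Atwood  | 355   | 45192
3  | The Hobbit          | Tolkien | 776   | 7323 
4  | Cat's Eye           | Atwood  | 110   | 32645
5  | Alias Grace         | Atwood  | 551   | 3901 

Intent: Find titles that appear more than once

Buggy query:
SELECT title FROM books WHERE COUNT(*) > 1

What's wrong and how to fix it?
Bug: WHERE can't reference COUNT(*); aggregates are computed after WHERE

Fix: Group first, then use HAVING for the count condition

Corrected query:
SELECT title FROM books GROUP BY title HAVING COUNT(*) > 1

Result:
(no rows)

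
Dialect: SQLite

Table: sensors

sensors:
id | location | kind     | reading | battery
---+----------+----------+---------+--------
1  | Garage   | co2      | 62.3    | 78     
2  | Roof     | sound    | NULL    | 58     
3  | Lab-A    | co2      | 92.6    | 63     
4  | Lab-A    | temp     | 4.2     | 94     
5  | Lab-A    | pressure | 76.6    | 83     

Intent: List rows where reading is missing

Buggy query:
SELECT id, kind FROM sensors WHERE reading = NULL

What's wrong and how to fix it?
Bug: '= NULL' is always unknown in SQL three-valued logic, so no rows match

Fix: Use IS NULL to test for NULL

Corrected query:
SELECT id, kind FROM sensors WHERE reading IS NULL

Result:
id | kind 
---+------
2  | sound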